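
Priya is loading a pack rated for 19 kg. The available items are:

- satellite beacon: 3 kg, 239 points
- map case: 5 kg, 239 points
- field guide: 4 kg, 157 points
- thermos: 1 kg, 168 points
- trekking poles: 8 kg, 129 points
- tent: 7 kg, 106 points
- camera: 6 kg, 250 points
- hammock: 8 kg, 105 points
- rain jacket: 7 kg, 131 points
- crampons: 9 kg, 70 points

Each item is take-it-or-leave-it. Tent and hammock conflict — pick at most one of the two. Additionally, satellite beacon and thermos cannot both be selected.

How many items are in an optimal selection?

4

Best achievable utility is 885.
One optimal bundle: satellite beacon + map case + field guide + camera (18 kg).
Every optimal selection uses 4 items.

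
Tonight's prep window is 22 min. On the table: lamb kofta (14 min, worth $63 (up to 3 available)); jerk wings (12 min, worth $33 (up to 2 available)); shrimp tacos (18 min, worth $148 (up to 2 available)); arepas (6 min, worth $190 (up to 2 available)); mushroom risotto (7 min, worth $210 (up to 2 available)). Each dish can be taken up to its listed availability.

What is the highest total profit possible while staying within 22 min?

610

Taking the top-ratio dishes first gives 2×arepas + mushroom risotto for 590 (19 min).
Replace arepas with mushroom risotto: the trade gains 20 net, giving 610 at 20 min.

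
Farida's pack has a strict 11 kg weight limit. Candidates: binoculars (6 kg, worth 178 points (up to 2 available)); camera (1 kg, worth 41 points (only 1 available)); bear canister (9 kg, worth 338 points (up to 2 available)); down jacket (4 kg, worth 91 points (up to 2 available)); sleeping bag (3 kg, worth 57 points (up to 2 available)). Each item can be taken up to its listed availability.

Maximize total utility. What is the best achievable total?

The ratio ordering already packs tightly: camera + bear canister, 10 kg, 379.
The spare 1 kg is too small for any remaining item, and no exchange beats 379.

379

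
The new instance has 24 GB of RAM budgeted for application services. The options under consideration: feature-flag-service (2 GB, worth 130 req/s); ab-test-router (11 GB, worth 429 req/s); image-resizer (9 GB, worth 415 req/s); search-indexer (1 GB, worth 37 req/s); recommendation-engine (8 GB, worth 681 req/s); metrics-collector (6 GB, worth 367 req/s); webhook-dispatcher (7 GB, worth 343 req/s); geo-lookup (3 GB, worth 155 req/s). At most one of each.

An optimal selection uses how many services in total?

5

Optimal total is 1558.
feature-flag-service + search-indexer + recommendation-engine + metrics-collector + webhook-dispatcher hits 1558 at 24 GB.
Every optimal selection uses 5 services.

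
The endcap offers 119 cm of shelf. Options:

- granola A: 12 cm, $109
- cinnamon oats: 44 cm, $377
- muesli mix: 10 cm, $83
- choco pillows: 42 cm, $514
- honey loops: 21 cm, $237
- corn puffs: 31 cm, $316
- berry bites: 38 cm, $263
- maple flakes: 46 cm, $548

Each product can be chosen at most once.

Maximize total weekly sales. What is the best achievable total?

Taking muesli mix + choco pillows + honey loops + maple flakes: 119 cm used, 1382 in weekly sales.
An exhaustive check of the 256 subsets confirms 1382.

1382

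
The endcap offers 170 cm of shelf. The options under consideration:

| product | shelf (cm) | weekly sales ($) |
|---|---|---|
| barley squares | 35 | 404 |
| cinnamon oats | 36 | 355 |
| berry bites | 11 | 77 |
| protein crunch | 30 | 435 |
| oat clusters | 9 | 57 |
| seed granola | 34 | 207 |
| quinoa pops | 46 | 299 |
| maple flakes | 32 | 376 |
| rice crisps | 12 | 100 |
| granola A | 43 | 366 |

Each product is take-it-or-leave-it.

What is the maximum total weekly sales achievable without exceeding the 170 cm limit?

1804

By weekly sales per cm: protein crunch 14.50, maple flakes 11.75, barley squares 11.54 lead.
Best packing: barley squares + cinnamon oats + berry bites + protein crunch + oat clusters + maple flakes + rice crisps — 165 cm, 1804 total.
Next best is barley squares + cinnamon oats + protein crunch + seed granola + maple flakes at 1777 (167 cm) — short by 27.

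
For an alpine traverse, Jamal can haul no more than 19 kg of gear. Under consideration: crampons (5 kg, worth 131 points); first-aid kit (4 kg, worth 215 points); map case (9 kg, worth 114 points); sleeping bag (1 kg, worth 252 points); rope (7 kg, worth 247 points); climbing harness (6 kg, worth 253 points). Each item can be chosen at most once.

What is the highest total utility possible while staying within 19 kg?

967

Ranking by ratio (utility/kg): sleeping bag 252.00, first-aid kit 53.75, climbing harness 42.17.
First-aid kit + sleeping bag + rope + climbing harness uses 18 of the 19 kg and totals 967.
The spare 1 kg is too small for any remaining item, and no exchange beats 967.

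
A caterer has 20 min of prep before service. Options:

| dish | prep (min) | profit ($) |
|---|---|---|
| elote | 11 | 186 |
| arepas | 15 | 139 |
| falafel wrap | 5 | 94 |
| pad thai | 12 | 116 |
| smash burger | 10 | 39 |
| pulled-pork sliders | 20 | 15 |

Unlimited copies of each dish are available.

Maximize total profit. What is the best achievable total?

Taking 4×falafel wrap: 20 min used, 376 in profit.
No other feasible combination exceeds 376.

376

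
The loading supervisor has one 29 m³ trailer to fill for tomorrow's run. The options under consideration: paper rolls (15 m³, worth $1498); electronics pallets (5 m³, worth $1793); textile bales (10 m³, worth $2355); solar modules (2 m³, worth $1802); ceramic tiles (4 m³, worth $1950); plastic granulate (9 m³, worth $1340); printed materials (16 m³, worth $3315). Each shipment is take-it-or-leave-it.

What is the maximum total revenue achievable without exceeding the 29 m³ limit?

Density check — solar modules 901.00, ceramic tiles 487.50, electronics pallets 358.60 are the best per m³.
Greedy by ratio would take electronics pallets + textile bales + solar modules + ceramic tiles: 21 m³ used, total 7900.
Replace textile bales with printed materials: the trade gains 960 net, giving 8860 at 27 m³.
Runner-up electronics pallets + textile bales + solar modules + ceramic tiles tops out at 7900.

8860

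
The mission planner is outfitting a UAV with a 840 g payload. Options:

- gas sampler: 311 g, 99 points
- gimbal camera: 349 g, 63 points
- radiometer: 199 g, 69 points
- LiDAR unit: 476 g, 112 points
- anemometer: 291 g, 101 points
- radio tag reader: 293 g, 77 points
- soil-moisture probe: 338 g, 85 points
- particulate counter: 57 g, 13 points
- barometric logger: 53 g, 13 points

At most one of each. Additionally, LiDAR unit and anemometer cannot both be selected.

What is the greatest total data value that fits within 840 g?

269

Density check — anemometer 0.35, radiometer 0.35, gas sampler 0.32, radio tag reader 0.26 are the best per g.
Best packing: gas sampler + radiometer + anemometer — 801 g, 269 total.
That's the maximum — no feasible swap from here does better than 269.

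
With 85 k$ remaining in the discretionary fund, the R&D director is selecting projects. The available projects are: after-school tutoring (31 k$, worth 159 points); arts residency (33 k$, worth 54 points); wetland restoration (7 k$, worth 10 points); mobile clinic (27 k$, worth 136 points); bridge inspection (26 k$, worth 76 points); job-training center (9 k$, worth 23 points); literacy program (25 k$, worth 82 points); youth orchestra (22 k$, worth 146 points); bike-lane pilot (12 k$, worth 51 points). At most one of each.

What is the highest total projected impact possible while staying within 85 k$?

Best packing: after-school tutoring + mobile clinic + youth orchestra — 80 k$, 441 total.
The closest alternative, after-school tutoring + wetland restoration + literacy program + youth orchestra, reaches only 397.

441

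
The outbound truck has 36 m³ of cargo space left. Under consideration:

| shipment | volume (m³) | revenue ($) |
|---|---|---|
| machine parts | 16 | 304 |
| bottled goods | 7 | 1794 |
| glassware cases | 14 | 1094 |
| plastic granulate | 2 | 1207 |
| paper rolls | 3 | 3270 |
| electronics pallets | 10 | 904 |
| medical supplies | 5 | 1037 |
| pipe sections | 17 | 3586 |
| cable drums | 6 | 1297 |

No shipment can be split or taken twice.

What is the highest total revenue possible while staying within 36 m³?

11154

By revenue per m³: paper rolls 1090.00, plastic granulate 603.50, bottled goods 256.29, cable drums 216.17 lead.
Best packing: bottled goods + plastic granulate + paper rolls + pipe sections + cable drums — 35 m³, 11154 total.
The closest alternative, bottled goods + plastic granulate + paper rolls + medical supplies + pipe sections, reaches only 10894.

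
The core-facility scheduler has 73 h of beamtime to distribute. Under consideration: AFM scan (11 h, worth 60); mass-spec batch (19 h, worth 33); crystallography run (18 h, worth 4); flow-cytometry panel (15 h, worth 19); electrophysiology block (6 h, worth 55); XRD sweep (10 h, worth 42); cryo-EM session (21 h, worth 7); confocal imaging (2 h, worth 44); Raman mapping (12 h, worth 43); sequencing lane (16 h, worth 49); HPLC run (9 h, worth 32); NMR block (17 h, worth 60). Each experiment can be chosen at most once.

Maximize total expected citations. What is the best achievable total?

343

By expected citations per h: confocal imaging 22.00, electrophysiology block 9.17, AFM scan 5.45, XRD sweep 4.20 lead.
Greedy by ratio would take AFM scan + electrophysiology block + XRD sweep + confocal imaging + Raman mapping + HPLC run + NMR block: 67 h used, total 336.
Replace XRD sweep with sequencing lane: the trade gains 7 net, giving 343 at 73 h.
The closest alternative, AFM scan + electrophysiology block + XRD sweep + confocal imaging + sequencing lane + HPLC run + NMR block, reaches only 342.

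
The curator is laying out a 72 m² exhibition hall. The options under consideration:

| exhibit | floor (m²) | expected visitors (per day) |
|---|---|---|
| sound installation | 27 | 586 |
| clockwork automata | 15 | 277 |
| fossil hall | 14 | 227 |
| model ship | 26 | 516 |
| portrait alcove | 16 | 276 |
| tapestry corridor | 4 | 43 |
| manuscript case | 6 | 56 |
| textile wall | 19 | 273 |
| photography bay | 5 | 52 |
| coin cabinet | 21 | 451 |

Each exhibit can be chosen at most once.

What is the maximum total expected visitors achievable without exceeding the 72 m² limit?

1422

Greedy by ratio would take sound installation + clockwork automata + tapestry corridor + photography bay + coin cabinet: 72 m² used, total 1409.
Dropping photography bay and coin cabinet frees 26 m²; slotting in model ship (26 m²) lifts the total to 1422 at 72 m².
Runner-up sound installation + clockwork automata + tapestry corridor + photography bay + coin cabinet tops out at 1409.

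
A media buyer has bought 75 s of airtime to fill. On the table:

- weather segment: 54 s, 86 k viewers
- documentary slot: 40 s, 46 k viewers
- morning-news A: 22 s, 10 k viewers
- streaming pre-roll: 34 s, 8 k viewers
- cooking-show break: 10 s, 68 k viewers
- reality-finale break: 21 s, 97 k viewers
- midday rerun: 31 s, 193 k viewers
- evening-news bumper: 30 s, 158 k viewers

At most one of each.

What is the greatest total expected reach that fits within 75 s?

419

Best packing: cooking-show break + midday rerun + evening-news bumper — 71 s, 419 total.
Every other selection either busts 75 s or fails to beat 419.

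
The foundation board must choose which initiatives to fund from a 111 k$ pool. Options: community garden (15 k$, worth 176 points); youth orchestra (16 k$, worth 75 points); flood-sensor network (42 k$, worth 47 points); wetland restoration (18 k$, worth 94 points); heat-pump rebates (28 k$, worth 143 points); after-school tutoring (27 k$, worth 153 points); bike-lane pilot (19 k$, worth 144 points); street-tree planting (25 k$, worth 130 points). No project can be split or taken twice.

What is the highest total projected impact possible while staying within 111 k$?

710

Density check — community garden 11.73, bike-lane pilot 7.58, after-school tutoring 5.67 are the best per k$.
A density-first pass picks community garden + wetland restoration + after-school tutoring + bike-lane pilot + street-tree planting — 697 at 104 k$.
The 25 k$ tied up in street-tree planting is better spent on heat-pump rebates — total rises to 710 (107 k$).
An exhaustive check of the 256 subsets confirms 710.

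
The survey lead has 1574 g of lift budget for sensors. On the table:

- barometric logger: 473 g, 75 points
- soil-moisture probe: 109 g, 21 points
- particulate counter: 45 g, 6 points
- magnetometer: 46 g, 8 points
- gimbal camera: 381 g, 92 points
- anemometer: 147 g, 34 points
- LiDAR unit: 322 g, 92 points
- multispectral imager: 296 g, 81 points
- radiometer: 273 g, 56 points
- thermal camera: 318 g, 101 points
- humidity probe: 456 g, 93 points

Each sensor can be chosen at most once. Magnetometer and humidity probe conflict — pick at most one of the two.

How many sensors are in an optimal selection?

6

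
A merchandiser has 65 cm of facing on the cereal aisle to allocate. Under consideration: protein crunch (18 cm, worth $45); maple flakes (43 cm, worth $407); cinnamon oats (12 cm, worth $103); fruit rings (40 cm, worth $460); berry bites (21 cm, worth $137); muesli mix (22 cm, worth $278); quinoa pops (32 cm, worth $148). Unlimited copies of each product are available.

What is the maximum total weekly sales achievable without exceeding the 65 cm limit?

738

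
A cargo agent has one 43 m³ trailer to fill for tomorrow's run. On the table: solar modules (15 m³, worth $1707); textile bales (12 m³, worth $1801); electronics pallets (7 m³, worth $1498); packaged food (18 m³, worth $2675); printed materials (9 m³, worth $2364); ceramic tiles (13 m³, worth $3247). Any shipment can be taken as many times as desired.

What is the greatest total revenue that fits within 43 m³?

Best packing: electronics pallets + 4×printed materials — 43 m³, 10954 total.
Every other selection either busts 43 m³ or fails to beat 10954.

10954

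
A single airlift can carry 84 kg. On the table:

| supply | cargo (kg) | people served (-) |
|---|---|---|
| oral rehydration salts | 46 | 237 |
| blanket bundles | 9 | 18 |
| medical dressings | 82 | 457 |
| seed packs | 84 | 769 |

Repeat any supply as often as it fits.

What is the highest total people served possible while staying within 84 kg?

By people served per kg: seed packs 9.15, medical dressings 5.57, oral rehydration salts 5.15 lead.
Best packing: seed packs — 84 kg, 769 total.
Nothing else within 84 kg beats 769.

769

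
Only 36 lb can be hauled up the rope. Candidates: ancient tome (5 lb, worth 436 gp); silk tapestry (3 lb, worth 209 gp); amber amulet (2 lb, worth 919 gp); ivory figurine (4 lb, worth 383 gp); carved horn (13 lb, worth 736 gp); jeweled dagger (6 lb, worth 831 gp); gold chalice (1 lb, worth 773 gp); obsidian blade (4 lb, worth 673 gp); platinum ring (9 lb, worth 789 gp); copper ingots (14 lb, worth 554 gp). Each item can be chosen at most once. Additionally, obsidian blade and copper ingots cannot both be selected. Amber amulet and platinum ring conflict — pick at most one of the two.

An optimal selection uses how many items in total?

Best achievable value is 4751.
One optimal bundle: ancient tome + amber amulet + ivory figurine + carved horn + jeweled dagger + gold chalice + obsidian blade (35 lb).
Every optimal selection uses 7 items.

7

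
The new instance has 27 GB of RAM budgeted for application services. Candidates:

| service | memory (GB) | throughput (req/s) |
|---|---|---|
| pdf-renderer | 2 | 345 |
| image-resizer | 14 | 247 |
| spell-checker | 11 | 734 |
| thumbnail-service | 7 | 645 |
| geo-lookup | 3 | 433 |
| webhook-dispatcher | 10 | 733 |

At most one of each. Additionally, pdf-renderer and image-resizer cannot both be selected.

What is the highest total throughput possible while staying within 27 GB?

2245

By throughput per GB: pdf-renderer 172.50, geo-lookup 144.33, thumbnail-service 92.14 lead.
Filling by ratio: pdf-renderer + thumbnail-service + geo-lookup + webhook-dispatcher for 2156, with 5 GB left unused.
Dropping thumbnail-service frees 7 GB; slotting in spell-checker (11 GB) lifts the total to 2245 at 26 GB.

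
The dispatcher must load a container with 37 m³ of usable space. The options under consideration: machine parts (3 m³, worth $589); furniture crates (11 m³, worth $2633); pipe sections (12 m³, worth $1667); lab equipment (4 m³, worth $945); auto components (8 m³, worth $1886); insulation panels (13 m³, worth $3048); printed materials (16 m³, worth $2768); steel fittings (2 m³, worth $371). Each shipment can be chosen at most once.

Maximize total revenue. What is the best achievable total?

8527

Ranking by ratio (revenue/m³): furniture crates 239.36, lab equipment 236.25, auto components 235.75, insulation panels 234.46.
Filling by ratio: furniture crates + lab equipment + auto components + insulation panels for 8512, with 1 m³ left unused.
Dropping lab equipment frees 4 m³; slotting in machine parts + steel fittings (5 m³) lifts the total to 8527 at 37 m³.
Every other selection either busts 37 m³ or fails to beat 8527.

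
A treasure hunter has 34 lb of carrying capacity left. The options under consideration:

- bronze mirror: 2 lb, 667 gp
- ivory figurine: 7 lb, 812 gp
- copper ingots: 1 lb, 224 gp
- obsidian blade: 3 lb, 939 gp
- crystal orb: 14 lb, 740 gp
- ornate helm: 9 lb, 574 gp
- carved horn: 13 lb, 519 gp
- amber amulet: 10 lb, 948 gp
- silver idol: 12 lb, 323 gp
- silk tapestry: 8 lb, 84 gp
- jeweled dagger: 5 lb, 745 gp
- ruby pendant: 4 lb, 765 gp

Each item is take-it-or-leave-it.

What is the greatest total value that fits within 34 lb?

5100

Bronze mirror + ivory figurine + copper ingots + obsidian blade + amber amulet + jeweled dagger + ruby pendant uses 32 of the 34 lb and totals 5100.
The spare 2 lb is too small for any remaining item, and no exchange beats 5100.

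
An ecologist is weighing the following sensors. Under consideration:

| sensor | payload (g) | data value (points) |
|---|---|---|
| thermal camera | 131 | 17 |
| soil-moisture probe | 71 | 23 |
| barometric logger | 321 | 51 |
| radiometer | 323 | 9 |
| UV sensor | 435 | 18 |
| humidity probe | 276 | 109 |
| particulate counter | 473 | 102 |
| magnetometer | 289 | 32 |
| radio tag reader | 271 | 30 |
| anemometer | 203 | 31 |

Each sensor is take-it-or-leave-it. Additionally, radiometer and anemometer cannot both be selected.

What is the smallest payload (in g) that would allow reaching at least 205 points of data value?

749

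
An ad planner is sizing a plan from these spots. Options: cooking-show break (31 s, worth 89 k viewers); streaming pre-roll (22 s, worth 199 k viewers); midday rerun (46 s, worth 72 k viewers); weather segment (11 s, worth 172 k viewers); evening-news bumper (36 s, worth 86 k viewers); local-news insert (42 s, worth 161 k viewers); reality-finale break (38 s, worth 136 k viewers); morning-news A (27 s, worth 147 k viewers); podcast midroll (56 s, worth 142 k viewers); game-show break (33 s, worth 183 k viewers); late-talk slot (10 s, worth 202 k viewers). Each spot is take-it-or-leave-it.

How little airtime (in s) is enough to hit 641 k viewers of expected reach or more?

70

Look for the lowest-airtime combination reaching 641.
streaming pre-roll + weather segment + morning-news A + late-talk slot: 720 expected reach at 70 s.
No combination under 70 s hits 641.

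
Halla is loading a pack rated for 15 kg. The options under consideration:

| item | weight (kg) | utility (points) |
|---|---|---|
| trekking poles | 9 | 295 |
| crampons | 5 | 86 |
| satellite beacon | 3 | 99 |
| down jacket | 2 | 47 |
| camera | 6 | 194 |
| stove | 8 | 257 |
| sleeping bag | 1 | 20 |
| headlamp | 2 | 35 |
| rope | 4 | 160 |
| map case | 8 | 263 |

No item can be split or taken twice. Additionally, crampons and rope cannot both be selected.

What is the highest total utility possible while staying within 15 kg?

522

Taking satellite beacon + rope + map case: 15 kg used, 522 in utility.
No other feasible combination exceeds 522.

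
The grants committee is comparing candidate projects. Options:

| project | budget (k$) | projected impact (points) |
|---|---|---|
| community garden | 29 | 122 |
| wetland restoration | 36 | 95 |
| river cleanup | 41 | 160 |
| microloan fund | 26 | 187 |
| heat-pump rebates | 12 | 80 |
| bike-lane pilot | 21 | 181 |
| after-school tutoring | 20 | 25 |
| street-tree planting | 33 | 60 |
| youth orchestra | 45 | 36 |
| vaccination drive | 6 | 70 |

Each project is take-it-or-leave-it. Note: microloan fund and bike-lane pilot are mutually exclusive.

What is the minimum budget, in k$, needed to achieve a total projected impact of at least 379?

Need the lightest bundle worth ≥ 379.
community garden + microloan fund + vaccination drive reaches 379 using 61 k$.
No combination under 61 k$ hits 379.

61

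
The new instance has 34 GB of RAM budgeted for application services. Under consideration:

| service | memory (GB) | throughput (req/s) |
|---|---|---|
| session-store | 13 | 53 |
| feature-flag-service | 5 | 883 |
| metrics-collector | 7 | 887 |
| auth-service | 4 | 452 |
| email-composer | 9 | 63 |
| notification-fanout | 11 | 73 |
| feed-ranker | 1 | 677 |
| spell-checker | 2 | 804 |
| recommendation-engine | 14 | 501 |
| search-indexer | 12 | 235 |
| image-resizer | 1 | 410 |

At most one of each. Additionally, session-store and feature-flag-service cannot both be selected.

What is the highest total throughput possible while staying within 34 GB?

4614

Taking feature-flag-service + metrics-collector + auth-service + feed-ranker + spell-checker + recommendation-engine + image-resizer: 34 GB used, 4614 in throughput.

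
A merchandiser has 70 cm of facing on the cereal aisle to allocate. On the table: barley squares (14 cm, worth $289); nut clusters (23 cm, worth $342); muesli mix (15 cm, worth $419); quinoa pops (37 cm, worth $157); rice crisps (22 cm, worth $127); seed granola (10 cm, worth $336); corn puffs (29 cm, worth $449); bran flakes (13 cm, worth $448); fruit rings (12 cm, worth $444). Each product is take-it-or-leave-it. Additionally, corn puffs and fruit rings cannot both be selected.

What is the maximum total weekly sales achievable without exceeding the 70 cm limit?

Density check — fruit rings 37.00, bran flakes 34.46, seed granola 33.60, muesli mix 27.93 are the best per cm.
Barley squares + muesli mix + seed granola + bran flakes + fruit rings uses 64 of the 70 cm and totals 1936.

1936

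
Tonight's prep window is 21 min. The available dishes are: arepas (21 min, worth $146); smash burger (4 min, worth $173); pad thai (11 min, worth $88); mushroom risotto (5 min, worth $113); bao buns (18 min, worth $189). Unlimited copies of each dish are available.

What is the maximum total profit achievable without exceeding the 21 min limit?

865

Taking 5×smash burger: 20 min used, 865 in profit.
The spare 1 min is too small for any remaining dish, and no exchange beats 865.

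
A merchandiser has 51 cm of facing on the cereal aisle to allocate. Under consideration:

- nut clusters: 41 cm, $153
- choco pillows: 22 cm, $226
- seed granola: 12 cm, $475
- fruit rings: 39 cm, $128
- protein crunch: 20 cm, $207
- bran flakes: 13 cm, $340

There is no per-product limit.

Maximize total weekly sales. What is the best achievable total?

1900

Taking 4×seed granola: 48 cm used, 1900 in weekly sales.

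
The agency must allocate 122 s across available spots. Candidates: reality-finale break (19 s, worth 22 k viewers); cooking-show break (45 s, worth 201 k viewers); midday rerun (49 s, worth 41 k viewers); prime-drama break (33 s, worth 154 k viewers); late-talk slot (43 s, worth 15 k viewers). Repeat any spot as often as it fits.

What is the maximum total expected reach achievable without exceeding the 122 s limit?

509

Density check — prime-drama break 4.67, cooking-show break 4.47, reality-finale break 1.16 are the best per s.
Filling by ratio: reality-finale break + 3×prime-drama break for 484, with 4 s left unused.
Replace reality-finale break and prime-drama break with cooking-show break: the trade gains 25 net, giving 509 at 111 s.
Every other selection either busts 122 s or fails to beat 509.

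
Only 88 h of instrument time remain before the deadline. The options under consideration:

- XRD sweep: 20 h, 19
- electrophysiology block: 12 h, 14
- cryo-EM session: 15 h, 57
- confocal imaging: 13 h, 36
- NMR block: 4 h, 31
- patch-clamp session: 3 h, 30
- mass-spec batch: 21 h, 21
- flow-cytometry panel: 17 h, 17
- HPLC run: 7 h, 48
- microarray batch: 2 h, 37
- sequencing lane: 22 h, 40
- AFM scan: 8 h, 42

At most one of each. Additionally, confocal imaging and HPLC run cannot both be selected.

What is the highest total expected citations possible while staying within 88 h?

Density check — microarray batch 18.50, patch-clamp session 10.00, NMR block 7.75, HPLC run 6.86 are the best per h.
Cryo-EM session + NMR block + patch-clamp session + mass-spec batch + HPLC run + microarray batch + sequencing lane + AFM scan uses 82 of the 88 h and totals 306.
The closest alternative, XRD sweep + cryo-EM session + NMR block + patch-clamp session + HPLC run + microarray batch + sequencing lane + AFM scan, reaches only 304.

306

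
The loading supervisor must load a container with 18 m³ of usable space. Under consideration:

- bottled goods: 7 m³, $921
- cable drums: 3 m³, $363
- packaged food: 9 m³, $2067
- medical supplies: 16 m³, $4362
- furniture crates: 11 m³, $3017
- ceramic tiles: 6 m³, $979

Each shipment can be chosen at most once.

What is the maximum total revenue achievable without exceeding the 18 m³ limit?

4362

A density-first pass picks furniture crates + ceramic tiles — 3996 at 17 m³.
The 17 m³ tied up in furniture crates and ceramic tiles is better spent on medical supplies — total rises to 4362 (16 m³).
The closest alternative, furniture crates + ceramic tiles, reaches only 3996.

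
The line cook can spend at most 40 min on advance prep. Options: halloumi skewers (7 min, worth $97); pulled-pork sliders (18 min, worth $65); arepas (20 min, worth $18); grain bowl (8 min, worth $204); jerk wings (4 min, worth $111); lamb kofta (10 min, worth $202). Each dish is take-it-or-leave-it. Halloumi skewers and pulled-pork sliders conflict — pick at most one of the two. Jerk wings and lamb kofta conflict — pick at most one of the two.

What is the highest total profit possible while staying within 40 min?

Halloumi skewers + grain bowl + lamb kofta uses 25 of the 40 min and totals 503.
No other feasible combination exceeds 503.

503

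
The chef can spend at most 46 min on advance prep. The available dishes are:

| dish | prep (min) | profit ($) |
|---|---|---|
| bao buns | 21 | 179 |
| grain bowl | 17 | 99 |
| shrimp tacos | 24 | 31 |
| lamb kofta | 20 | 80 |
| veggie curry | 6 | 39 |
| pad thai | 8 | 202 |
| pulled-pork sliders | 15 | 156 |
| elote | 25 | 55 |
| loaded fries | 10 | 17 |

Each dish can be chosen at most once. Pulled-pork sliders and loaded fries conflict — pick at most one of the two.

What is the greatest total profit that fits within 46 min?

Best packing: bao buns + pad thai + pulled-pork sliders — 44 min, 537 total.
Next best is grain bowl + veggie curry + pad thai + pulled-pork sliders at 496 (46 min) — short by 41.

537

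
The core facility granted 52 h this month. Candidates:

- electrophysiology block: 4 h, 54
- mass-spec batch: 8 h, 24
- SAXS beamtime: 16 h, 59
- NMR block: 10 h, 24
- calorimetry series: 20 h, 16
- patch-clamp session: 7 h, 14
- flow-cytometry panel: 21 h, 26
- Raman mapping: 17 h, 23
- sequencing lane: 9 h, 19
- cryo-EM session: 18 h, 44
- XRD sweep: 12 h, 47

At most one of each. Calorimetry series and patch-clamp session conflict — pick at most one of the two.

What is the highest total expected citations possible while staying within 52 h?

208

The ratio ordering already packs tightly: electrophysiology block + mass-spec batch + SAXS beamtime + NMR block + XRD sweep, 50 h, 208.
Every other selection either busts 52 h or breaks a pairing rule or fails to beat 208.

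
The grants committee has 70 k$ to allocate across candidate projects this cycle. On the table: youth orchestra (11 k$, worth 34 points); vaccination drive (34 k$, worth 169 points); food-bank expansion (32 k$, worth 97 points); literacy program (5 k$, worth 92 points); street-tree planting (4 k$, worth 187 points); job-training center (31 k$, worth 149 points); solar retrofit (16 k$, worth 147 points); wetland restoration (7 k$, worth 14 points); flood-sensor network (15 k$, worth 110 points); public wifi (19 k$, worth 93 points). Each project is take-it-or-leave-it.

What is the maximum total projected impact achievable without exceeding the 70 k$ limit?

663

By projected impact per k$: street-tree planting 46.75, literacy program 18.40, solar retrofit 9.19, flood-sensor network 7.33 lead.
Best packing: youth orchestra + literacy program + street-tree planting + solar retrofit + flood-sensor network + public wifi — 70 k$, 663 total.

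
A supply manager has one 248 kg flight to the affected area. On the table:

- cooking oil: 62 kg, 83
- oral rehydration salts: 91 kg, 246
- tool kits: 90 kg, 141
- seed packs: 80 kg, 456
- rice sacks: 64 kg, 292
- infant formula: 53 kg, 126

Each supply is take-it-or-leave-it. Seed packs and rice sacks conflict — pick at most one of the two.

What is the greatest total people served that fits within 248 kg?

Oral rehydration salts + seed packs + infant formula uses 224 of the 248 kg and totals 828.
That's the maximum — no feasible swap from here does better than 828.

828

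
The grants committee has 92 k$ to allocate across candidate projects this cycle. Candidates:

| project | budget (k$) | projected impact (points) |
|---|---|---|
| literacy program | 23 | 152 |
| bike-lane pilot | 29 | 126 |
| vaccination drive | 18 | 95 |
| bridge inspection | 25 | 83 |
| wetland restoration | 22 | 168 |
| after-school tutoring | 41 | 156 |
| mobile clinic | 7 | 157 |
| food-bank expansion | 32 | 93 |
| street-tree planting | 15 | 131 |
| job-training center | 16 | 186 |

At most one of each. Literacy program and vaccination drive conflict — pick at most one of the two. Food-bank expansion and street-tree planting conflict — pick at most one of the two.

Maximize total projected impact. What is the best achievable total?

794

Ranking by ratio (projected impact/k$): mobile clinic 22.43, job-training center 11.62, street-tree planting 8.73.
The ratio ordering already packs tightly: literacy program + wetland restoration + mobile clinic + street-tree planting + job-training center, 83 k$, 794.
Nothing else feasible within 92 k$ beats 794.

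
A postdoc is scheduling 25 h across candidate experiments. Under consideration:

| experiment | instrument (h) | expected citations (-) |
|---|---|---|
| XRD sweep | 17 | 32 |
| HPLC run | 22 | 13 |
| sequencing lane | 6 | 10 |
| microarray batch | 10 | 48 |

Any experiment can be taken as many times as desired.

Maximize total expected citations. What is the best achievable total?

The ratio ordering already packs tightly: 2×microarray batch, 20 h, 96.
No other feasible combination exceeds 96.

96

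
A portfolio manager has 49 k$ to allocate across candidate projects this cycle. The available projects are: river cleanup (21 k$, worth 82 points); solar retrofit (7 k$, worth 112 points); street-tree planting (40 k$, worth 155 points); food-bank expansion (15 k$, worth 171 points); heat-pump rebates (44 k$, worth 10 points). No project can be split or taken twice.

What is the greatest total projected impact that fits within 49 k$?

River cleanup + solar retrofit + food-bank expansion uses 43 of the 49 k$ and totals 365.
An exhaustive check of the 32 subsets confirms 365.

365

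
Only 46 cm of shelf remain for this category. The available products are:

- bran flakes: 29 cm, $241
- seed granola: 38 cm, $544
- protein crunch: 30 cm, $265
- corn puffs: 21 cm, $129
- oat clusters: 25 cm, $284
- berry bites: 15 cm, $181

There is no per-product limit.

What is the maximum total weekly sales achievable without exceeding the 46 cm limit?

544

Best packing: seed granola — 38 cm, 544 total.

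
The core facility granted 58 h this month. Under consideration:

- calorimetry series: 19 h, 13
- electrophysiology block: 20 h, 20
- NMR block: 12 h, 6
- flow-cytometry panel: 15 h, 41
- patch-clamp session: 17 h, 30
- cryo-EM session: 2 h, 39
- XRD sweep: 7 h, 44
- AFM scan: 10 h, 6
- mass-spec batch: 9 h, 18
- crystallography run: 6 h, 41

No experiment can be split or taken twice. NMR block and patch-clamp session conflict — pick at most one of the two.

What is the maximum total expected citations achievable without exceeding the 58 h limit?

213

Taking flow-cytometry panel + patch-clamp session + cryo-EM session + XRD sweep + mass-spec batch + crystallography run: 56 h used, 213 in expected citations.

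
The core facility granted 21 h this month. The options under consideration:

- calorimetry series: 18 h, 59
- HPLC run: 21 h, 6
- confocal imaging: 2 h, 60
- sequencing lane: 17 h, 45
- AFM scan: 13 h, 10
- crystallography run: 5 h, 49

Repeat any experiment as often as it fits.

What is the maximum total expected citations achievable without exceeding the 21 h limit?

By expected citations per h: confocal imaging 30.00, crystallography run 9.80, calorimetry series 3.28, sequencing lane 2.65 lead.
The ratio ordering already packs tightly: 10×confocal imaging, 20 h, 600.

600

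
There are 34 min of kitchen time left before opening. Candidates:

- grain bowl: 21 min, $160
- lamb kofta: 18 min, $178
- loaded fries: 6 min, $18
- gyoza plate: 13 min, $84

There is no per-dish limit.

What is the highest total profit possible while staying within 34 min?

Best packing: lamb kofta + gyoza plate — 31 min, 262 total.

262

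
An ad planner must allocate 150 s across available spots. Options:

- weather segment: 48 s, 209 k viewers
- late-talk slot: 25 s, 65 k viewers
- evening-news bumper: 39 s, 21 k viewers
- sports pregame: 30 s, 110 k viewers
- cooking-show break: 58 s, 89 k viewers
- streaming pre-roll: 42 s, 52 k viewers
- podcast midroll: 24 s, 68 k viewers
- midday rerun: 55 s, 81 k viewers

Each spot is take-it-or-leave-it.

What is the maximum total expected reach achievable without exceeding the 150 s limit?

452

Density check — weather segment 4.35, sports pregame 3.67, podcast midroll 2.83, late-talk slot 2.60 are the best per s.
The ratio ordering already packs tightly: weather segment + late-talk slot + sports pregame + podcast midroll, 127 s, 452.
Runner-up weather segment + sports pregame + streaming pre-roll + podcast midroll tops out at 439.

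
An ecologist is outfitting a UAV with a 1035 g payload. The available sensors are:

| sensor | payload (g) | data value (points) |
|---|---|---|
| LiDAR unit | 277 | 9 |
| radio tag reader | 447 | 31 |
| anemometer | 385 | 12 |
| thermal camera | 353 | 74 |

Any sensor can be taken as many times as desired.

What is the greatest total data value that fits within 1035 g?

157

Ranking by ratio (data value/g): thermal camera 0.21, radio tag reader 0.07, LiDAR unit 0.03, anemometer 0.03.
Taking LiDAR unit + 2×thermal camera: 983 g used, 157 in data value.
No other feasible combination exceeds 157.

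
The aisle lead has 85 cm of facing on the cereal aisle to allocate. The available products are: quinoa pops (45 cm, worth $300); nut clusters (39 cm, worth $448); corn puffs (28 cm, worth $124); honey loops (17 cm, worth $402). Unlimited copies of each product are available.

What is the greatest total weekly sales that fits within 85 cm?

Ranking by ratio (weekly sales/cm): honey loops 23.65, nut clusters 11.49, quinoa pops 6.67.
5×honey loops uses 85 of the 85 cm and totals 2010.
Nothing else within 85 cm beats 2010.

2010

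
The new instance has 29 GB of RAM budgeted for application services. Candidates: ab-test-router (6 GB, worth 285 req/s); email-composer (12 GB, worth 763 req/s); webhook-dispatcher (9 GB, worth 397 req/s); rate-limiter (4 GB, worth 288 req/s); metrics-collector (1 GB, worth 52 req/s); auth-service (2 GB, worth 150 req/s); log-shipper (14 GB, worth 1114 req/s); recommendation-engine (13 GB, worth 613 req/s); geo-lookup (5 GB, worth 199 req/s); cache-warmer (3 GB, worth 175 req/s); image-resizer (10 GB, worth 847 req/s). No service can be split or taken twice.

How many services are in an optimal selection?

4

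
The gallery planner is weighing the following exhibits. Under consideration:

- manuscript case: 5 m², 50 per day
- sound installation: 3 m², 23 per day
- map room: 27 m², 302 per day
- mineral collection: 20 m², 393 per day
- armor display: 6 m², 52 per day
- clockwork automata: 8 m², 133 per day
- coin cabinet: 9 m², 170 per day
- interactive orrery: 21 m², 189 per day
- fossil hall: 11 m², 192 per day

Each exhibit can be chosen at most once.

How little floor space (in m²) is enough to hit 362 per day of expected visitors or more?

20

Need the lightest bundle worth ≥ 362.
mineral collection reaches 393 using 20 m².
No combination under 20 m² hits 362.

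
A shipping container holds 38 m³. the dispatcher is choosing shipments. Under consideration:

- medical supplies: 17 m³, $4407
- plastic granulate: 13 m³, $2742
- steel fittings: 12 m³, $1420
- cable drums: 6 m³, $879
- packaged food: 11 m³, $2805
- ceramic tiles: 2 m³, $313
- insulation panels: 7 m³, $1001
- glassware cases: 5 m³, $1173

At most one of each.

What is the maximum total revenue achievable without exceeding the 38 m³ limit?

8698

Medical supplies + packaged food + ceramic tiles + glassware cases uses 35 of the 38 m³ and totals 8698.
Next best is medical supplies + plastic granulate + ceramic tiles + glassware cases at 8635 (37 m³) — short by 63.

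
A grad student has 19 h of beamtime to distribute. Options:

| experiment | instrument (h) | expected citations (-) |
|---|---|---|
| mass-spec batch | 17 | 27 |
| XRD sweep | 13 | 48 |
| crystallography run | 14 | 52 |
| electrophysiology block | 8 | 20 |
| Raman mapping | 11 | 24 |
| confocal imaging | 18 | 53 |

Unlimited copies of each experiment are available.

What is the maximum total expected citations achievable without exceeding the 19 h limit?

53

Ranking by ratio (expected citations/h): crystallography run 3.71, XRD sweep 3.69, confocal imaging 2.94, electrophysiology block 2.50.
Taking the top-ratio experiments first gives crystallography run for 52 (14 h).
Replace crystallography run with confocal imaging: the trade gains 1 net, giving 53 at 18 h.
The spare 1 h is too small for any remaining experiment, and no exchange beats 53.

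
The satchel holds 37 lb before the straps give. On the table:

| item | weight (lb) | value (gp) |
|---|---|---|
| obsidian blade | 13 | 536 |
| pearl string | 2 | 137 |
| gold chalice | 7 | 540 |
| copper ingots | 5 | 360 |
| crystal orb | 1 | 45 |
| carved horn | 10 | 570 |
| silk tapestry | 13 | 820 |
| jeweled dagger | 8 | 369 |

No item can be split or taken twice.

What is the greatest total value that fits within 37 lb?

Density check — gold chalice 77.14, copper ingots 72.00, pearl string 68.50 are the best per lb.
The ratio ordering already packs tightly: pearl string + gold chalice + copper ingots + carved horn + silk tapestry, 37 lb, 2427.

2427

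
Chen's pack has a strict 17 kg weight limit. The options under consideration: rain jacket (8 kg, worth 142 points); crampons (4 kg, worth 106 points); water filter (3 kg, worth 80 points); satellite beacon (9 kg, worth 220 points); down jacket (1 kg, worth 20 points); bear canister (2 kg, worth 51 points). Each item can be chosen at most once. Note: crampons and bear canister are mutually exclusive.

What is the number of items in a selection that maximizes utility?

4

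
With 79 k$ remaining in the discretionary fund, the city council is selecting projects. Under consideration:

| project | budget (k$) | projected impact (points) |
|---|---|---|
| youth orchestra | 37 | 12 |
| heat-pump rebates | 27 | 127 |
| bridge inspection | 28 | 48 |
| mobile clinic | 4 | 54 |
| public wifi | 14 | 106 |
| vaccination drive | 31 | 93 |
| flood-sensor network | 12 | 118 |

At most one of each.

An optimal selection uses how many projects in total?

4

Best achievable projected impact is 405.
heat-pump rebates + mobile clinic + public wifi + flood-sensor network hits 405 at 57 k$.
Every optimal selection uses 4 projects.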